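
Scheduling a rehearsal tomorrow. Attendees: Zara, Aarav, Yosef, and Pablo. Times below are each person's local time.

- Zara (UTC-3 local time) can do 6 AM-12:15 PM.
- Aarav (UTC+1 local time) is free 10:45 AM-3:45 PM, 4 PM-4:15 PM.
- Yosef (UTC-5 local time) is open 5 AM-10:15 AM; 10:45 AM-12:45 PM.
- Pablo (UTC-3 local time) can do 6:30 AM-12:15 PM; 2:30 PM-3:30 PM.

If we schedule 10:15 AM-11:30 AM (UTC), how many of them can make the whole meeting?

Zara in UTC: 09:00-15:15 (add 3h to convert from UTC-3).
Aarav in UTC: 09:45-14:45, 15:00-15:15 (subtract 1h to convert from UTC+1).
Yosef in UTC: 10:00-15:15, 15:45-17:45 (add 5h to convert from UTC-5).
Pablo in UTC: 09:30-15:15, 17:30-18:30 (add 3h to convert from UTC-3).
Zara, Aarav, Yosef, and Pablo can make the full 10:15-11:30 slot — that's 4.

4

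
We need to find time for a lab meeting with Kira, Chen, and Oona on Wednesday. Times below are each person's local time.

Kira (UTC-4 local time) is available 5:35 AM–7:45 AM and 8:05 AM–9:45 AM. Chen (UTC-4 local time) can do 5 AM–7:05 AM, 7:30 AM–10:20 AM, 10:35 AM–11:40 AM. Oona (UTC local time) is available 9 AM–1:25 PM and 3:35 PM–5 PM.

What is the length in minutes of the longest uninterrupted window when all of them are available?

90

Kira in UTC: 09:35-11:45, 12:05-13:45 (add 4h to convert from UTC-4).
Chen in UTC: 09:00-11:05, 11:30-14:20, 14:35-15:40 (add 4h to convert from UTC-4).
Oona in UTC: 09:00-13:25, 15:35-17:00.
Kira ∩ Chen: 09:35-11:05, 11:30-11:45, 12:05-13:45.
Kira ∩ Chen ∩ Oona: 09:35-11:05, 11:30-11:45, 12:05-13:25.
So the common availability across everyone is 09:35-11:05, 11:30-11:45, 12:05-13:25.
The longest is 09:35-11:05 at 90 minutes.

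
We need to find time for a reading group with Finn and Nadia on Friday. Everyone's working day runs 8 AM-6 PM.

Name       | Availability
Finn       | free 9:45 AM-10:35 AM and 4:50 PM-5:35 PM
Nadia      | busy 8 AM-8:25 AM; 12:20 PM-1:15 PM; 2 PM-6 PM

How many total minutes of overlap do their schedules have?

50

Finn free: 09:45-10:35, 16:50-17:35.
Nadia free: 08:25-12:20, 13:15-14:00 (invert busy blocks within the working day).
Finn ∩ Nadia: 09:45-10:35.
That's a single block of 50 minutes.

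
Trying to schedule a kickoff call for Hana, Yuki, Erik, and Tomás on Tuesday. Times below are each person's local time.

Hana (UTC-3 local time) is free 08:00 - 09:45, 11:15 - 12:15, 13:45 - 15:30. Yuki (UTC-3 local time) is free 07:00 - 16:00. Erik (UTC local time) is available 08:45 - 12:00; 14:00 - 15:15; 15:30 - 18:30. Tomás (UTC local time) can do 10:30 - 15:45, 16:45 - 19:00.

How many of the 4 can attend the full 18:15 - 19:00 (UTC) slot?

Hana in UTC: 11:00-12:45, 14:15-15:15, 16:45-18:30 (add 3h to convert from UTC-3).
Yuki in UTC: 10:00-19:00 (add 3h to convert from UTC-3).
Erik in UTC: 08:45-12:00, 14:00-15:15, 15:30-18:30.
Tomás in UTC: 10:30-15:45, 16:45-19:00.
Yuki and Tomás can make the full 18:15-19:00 slot — that's 2.

2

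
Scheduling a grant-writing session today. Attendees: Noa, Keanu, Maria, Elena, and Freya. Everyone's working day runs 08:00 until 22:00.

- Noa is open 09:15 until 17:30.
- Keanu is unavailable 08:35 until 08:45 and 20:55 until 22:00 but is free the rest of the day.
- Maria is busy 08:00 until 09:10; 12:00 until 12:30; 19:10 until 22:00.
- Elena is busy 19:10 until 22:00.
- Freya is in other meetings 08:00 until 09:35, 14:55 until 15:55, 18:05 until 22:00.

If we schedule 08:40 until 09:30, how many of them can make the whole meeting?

1

Noa free: 09:15-17:30.
Keanu free: 08:00-08:35, 08:45-20:55 (invert busy blocks within the working day).
Maria free: 09:10-12:00, 12:30-19:10 (invert busy blocks within the working day).
Elena free: 08:00-19:10 (invert busy blocks within the working day).
Freya free: 09:35-14:55, 15:55-18:05 (invert busy blocks within the working day).
Elena can make the full 08:40-09:30 slot — that's 1.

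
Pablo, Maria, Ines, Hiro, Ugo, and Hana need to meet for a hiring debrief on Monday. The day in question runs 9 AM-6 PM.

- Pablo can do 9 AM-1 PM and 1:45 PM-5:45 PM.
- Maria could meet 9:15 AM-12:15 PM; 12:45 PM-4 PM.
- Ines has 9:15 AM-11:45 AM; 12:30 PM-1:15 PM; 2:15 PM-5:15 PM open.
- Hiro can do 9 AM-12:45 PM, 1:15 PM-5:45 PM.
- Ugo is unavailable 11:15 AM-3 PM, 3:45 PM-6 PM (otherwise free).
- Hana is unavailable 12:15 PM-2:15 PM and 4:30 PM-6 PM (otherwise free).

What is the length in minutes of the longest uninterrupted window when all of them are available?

Pablo free: 09:00-13:00, 13:45-17:45.
Maria free: 09:15-12:15, 12:45-16:00.
Ines free: 09:15-11:45, 12:30-13:15, 14:15-17:15.
Hiro free: 09:00-12:45, 13:15-17:45.
Ugo free: 09:00-11:15, 15:00-15:45 (invert busy blocks within the working day).
Hana free: 09:00-12:15, 14:15-16:30 (invert busy blocks within the working day).
Pablo ∩ Maria: 09:15-12:15, 12:45-13:00, 13:45-16:00.
Pablo ∩ Maria ∩ Ines: 09:15-11:45, 12:45-13:00, 14:15-16:00.
Pablo ∩ Maria ∩ Ines ∩ Hiro: 09:15-11:45, 14:15-16:00.
Pablo ∩ Maria ∩ Ines ∩ Hiro ∩ Ugo: 09:15-11:15, 15:00-15:45.
Pablo ∩ Maria ∩ Ines ∩ Hiro ∩ Ugo ∩ Hana: 09:15-11:15, 15:00-15:45.
The longest is 09:15-11:15 at 120 minutes.

120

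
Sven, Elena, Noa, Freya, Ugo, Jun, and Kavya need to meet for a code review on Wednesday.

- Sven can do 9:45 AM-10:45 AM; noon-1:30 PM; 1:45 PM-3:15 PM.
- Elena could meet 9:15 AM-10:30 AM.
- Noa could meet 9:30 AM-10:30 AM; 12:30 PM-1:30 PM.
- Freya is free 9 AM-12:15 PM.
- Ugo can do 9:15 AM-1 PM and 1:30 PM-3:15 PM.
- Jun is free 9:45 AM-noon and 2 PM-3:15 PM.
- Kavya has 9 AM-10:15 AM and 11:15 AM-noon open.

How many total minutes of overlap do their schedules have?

30

Sven ∩ Elena: 09:45-10:30.
Sven ∩ Elena ∩ Noa: 09:45-10:30.
Sven ∩ Elena ∩ Noa ∩ Freya: 09:45-10:30.
Sven ∩ Elena ∩ Noa ∩ Freya ∩ Ugo: 09:45-10:30.
Sven ∩ Elena ∩ Noa ∩ Freya ∩ Ugo ∩ Jun: 09:45-10:30.
Sven ∩ Elena ∩ Noa ∩ Freya ∩ Ugo ∩ Jun ∩ Kavya: 09:45-10:15.
That's a single block of 30 minutes.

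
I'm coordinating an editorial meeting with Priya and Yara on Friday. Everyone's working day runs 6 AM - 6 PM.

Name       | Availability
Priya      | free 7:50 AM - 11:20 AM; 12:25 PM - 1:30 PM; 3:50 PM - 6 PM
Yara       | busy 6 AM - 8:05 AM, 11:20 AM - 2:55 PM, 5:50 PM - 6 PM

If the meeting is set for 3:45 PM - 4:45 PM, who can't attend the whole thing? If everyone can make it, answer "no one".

Priya free: 07:50-11:20, 12:25-13:30, 15:50-18:00.
Yara free: 08:05-11:20, 14:55-17:50 (invert busy blocks within the working day).
Priya: not fully free for 15:45-16:45. Yara: free for 15:45-16:45.

Priya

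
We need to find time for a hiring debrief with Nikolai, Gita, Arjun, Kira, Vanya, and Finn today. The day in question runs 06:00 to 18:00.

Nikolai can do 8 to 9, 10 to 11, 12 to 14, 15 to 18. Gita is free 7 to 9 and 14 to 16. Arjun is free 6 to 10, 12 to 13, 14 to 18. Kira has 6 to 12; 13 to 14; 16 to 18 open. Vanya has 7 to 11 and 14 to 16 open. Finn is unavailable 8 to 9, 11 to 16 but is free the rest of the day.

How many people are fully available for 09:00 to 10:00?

4

Nikolai free: 08:00-09:00, 10:00-11:00, 12:00-14:00, 15:00-18:00.
Gita free: 07:00-09:00, 14:00-16:00.
Arjun free: 06:00-10:00, 12:00-13:00, 14:00-18:00.
Kira free: 06:00-12:00, 13:00-14:00, 16:00-18:00.
Vanya free: 07:00-11:00, 14:00-16:00.
Finn free: 06:00-08:00, 09:00-11:00, 16:00-18:00 (invert busy blocks within the working day).
Arjun, Kira, Vanya, and Finn can make the full 09:00-10:00 slot — that's 4.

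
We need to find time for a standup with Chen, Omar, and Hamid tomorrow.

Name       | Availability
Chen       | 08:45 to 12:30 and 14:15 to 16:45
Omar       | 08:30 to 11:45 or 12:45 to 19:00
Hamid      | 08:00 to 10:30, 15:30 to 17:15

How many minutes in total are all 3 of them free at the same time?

180

Chen ∩ Omar: 08:45-11:45, 14:15-16:45.
Chen ∩ Omar ∩ Hamid: 08:45-10:30, 15:30-16:45.
Summing the common windows: 105 + 75 = 180 minutes.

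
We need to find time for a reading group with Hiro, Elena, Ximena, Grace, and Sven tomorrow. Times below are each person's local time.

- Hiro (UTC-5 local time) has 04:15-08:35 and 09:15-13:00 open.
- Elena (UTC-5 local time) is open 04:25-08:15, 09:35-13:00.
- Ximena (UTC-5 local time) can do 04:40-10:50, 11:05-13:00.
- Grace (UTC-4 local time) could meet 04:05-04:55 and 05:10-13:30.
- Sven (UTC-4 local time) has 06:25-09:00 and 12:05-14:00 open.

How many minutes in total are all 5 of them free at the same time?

240

Hiro in UTC: 09:15-13:35, 14:15-18:00 (add 5h to convert from UTC-5).
Elena in UTC: 09:25-13:15, 14:35-18:00 (add 5h to convert from UTC-5).
Ximena in UTC: 09:40-15:50, 16:05-18:00 (add 5h to convert from UTC-5).
Grace in UTC: 08:05-08:55, 09:10-17:30 (add 4h to convert from UTC-4).
Sven in UTC: 10:25-13:00, 16:05-18:00 (add 4h to convert from UTC-4).
Hiro ∩ Elena: 09:25-13:15, 14:35-18:00.
Hiro ∩ Elena ∩ Ximena: 09:40-13:15, 14:35-15:50, 16:05-18:00.
Hiro ∩ Elena ∩ Ximena ∩ Grace: 09:40-13:15, 14:35-15:50, 16:05-17:30.
Hiro ∩ Elena ∩ Ximena ∩ Grace ∩ Sven: 10:25-13:00, 16:05-17:30.
Summing the common windows: 155 + 85 = 240 minutes.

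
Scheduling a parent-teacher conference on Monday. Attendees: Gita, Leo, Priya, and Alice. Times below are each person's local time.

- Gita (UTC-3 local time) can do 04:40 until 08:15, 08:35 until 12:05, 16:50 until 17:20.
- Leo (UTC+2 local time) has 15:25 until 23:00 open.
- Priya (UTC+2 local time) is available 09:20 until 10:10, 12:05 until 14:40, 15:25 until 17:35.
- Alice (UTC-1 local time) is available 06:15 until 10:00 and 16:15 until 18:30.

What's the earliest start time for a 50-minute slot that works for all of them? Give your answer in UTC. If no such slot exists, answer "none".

none

Gita in UTC: 07:40-11:15, 11:35-15:05, 19:50-20:20 (add 3h to convert from UTC-3).
Leo in UTC: 13:25-21:00 (subtract 2h to convert from UTC+2).
Priya in UTC: 07:20-08:10, 10:05-12:40, 13:25-15:35 (subtract 2h to convert from UTC+2).
Alice in UTC: 07:15-11:00, 17:15-19:30 (add 1h to convert from UTC-1).
Gita ∩ Leo: 13:25-15:05, 19:50-20:20.
Gita ∩ Leo ∩ Priya: 13:25-15:05.
Gita ∩ Leo ∩ Priya ∩ Alice: ∅.
There is no time when everyone is free.
No common window is at least 50 minutes long.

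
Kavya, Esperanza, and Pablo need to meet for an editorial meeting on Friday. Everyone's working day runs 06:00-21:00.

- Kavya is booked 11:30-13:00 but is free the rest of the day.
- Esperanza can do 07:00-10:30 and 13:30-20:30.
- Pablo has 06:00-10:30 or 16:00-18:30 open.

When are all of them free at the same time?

07:00-10:30, 16:00-18:30

Kavya free: 06:00-11:30, 13:00-21:00 (invert busy blocks within the working day).
Esperanza free: 07:00-10:30, 13:30-20:30.
Pablo free: 06:00-10:30, 16:00-18:30.
Kavya ∩ Esperanza: 07:00-10:30, 13:30-20:30.
Kavya ∩ Esperanza ∩ Pablo: 07:00-10:30, 16:00-18:30.
So the common availability across everyone is 07:00-10:30, 16:00-18:30.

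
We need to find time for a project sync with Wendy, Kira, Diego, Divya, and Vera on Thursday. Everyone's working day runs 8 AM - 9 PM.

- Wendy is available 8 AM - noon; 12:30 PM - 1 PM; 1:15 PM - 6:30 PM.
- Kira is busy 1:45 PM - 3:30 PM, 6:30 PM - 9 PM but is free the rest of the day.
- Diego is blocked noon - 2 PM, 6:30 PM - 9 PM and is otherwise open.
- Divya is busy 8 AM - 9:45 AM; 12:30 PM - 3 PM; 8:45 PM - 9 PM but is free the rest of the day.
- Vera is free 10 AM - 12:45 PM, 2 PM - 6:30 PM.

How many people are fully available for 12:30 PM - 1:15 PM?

Wendy free: 08:00-12:00, 12:30-13:00, 13:15-18:30.
Kira free: 08:00-13:45, 15:30-18:30 (invert busy blocks within the working day).
Diego free: 08:00-12:00, 14:00-18:30 (invert busy blocks within the working day).
Divya free: 09:45-12:30, 15:00-20:45 (invert busy blocks within the working day).
Vera free: 10:00-12:45, 14:00-18:30.
Kira can make the full 12:30-13:15 slot — that's 1.

1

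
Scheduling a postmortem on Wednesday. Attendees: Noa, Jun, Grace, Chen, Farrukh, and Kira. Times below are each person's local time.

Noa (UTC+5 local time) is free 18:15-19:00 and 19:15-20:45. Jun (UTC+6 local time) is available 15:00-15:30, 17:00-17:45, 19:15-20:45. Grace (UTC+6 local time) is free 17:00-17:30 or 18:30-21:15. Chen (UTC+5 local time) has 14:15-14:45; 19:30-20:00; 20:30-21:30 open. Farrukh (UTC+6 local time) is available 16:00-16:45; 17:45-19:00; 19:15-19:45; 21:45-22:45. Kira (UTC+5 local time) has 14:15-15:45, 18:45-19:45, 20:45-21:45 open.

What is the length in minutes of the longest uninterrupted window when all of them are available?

Noa in UTC: 13:15-14:00, 14:15-15:45 (subtract 5h to convert from UTC+5).
Jun in UTC: 09:00-09:30, 11:00-11:45, 13:15-14:45 (subtract 6h to convert from UTC+6).
Grace in UTC: 11:00-11:30, 12:30-15:15 (subtract 6h to convert from UTC+6).
Chen in UTC: 09:15-09:45, 14:30-15:00, 15:30-16:30 (subtract 5h to convert from UTC+5).
Farrukh in UTC: 10:00-10:45, 11:45-13:00, 13:15-13:45, 15:45-16:45 (subtract 6h to convert from UTC+6).
Kira in UTC: 09:15-10:45, 13:45-14:45, 15:45-16:45 (subtract 5h to convert from UTC+5).
Noa ∩ Jun: 13:15-14:00, 14:15-14:45.
Noa ∩ Jun ∩ Grace: 13:15-14:00, 14:15-14:45.
Noa ∩ Jun ∩ Grace ∩ Chen: 14:30-14:45.
Noa ∩ Jun ∩ Grace ∩ Chen ∩ Farrukh: ∅.
Noa ∩ Jun ∩ Grace ∩ Chen ∩ Farrukh ∩ Kira: ∅.
There is no time when everyone is free.
No common window exists, so the longest block is 0 minutes.

0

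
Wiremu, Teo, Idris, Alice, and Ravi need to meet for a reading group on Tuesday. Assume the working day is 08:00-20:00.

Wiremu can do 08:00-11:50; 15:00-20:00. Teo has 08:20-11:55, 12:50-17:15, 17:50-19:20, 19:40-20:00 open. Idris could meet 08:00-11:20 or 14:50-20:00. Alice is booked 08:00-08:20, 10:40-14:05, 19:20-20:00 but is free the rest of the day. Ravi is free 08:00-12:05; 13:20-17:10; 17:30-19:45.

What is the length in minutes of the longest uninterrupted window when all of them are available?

140

Wiremu free: 08:00-11:50, 15:00-20:00.
Teo free: 08:20-11:55, 12:50-17:15, 17:50-19:20, 19:40-20:00.
Idris free: 08:00-11:20, 14:50-20:00.
Alice free: 08:20-10:40, 14:05-19:20 (invert busy blocks within the working day).
Ravi free: 08:00-12:05, 13:20-17:10, 17:30-19:45.
Wiremu ∩ Teo: 08:20-11:50, 15:00-17:15, 17:50-19:20, 19:40-20:00.
Wiremu ∩ Teo ∩ Idris: 08:20-11:20, 15:00-17:15, 17:50-19:20, 19:40-20:00.
Wiremu ∩ Teo ∩ Idris ∩ Alice: 08:20-10:40, 15:00-17:15, 17:50-19:20.
Wiremu ∩ Teo ∩ Idris ∩ Alice ∩ Ravi: 08:20-10:40, 15:00-17:10, 17:50-19:20.
The longest is 08:20-10:40 at 140 minutes.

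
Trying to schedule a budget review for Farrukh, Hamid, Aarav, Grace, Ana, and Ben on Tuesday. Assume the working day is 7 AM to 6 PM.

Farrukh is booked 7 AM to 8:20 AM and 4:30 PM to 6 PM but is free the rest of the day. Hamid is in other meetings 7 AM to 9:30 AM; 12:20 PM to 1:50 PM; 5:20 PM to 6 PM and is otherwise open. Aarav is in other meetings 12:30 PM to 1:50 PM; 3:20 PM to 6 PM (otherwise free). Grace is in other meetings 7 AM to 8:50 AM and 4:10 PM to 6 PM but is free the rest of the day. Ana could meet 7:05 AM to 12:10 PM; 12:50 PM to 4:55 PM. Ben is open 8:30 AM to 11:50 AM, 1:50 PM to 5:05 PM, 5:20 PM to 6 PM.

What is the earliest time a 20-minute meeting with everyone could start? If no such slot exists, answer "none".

09:30

Farrukh free: 08:20-16:30 (invert busy blocks within the working day).
Hamid free: 09:30-12:20, 13:50-17:20 (invert busy blocks within the working day).
Aarav free: 07:00-12:30, 13:50-15:20 (invert busy blocks within the working day).
Grace free: 08:50-16:10 (invert busy blocks within the working day).
Ana free: 07:05-12:10, 12:50-16:55.
Ben free: 08:30-11:50, 13:50-17:05, 17:20-18:00.
Farrukh ∩ Hamid: 09:30-12:20, 13:50-16:30.
Farrukh ∩ Hamid ∩ Aarav: 09:30-12:20, 13:50-15:20.
Farrukh ∩ Hamid ∩ Aarav ∩ Grace: 09:30-12:20, 13:50-15:20.
Farrukh ∩ Hamid ∩ Aarav ∩ Grace ∩ Ana: 09:30-12:10, 13:50-15:20.
Farrukh ∩ Hamid ∩ Aarav ∩ Grace ∩ Ana ∩ Ben: 09:30-11:50, 13:50-15:20.
The first common window of at least 20 minutes is 09:30-11:50, so the earliest start is 09:30.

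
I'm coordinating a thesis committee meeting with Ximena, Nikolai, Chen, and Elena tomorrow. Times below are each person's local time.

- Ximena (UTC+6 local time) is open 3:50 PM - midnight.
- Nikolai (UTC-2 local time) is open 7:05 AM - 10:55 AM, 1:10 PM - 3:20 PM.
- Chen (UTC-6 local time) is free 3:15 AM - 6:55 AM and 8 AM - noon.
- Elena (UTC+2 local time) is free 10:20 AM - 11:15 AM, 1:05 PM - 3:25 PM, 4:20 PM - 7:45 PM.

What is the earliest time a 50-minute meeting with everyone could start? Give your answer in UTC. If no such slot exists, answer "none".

Ximena in UTC: 09:50-18:00 (subtract 6h to convert from UTC+6).
Nikolai in UTC: 09:05-12:55, 15:10-17:20 (add 2h to convert from UTC-2).
Chen in UTC: 09:15-12:55, 14:00-18:00 (add 6h to convert from UTC-6).
Elena in UTC: 08:20-09:15, 11:05-13:25, 14:20-17:45 (subtract 2h to convert from UTC+2).
Ximena ∩ Nikolai: 09:50-12:55, 15:10-17:20.
Ximena ∩ Nikolai ∩ Chen: 09:50-12:55, 15:10-17:20.
Ximena ∩ Nikolai ∩ Chen ∩ Elena: 11:05-12:55, 15:10-17:20.
Those are the intersection windows.
The first common window of at least 50 minutes is 11:05-12:55, so the earliest start is 11:05.

11:05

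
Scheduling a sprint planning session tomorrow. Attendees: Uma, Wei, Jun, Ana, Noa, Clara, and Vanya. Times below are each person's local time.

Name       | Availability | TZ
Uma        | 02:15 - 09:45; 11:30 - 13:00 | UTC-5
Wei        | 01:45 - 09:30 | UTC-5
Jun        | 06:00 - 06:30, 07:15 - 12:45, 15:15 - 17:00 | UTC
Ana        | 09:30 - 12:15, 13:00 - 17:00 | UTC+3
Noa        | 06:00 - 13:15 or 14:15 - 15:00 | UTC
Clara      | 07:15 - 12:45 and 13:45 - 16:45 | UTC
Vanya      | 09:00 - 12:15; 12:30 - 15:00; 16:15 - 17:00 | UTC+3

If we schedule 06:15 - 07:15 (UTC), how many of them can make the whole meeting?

Uma in UTC: 07:15-14:45, 16:30-18:00 (add 5h to convert from UTC-5).
Wei in UTC: 06:45-14:30 (add 5h to convert from UTC-5).
Jun in UTC: 06:00-06:30, 07:15-12:45, 15:15-17:00.
Ana in UTC: 06:30-09:15, 10:00-14:00 (subtract 3h to convert from UTC+3).
Noa in UTC: 06:00-13:15, 14:15-15:00.
Clara in UTC: 07:15-12:45, 13:45-16:45.
Vanya in UTC: 06:00-09:15, 09:30-12:00, 13:15-14:00 (subtract 3h to convert from UTC+3).
Noa and Vanya can make the full 06:15-07:15 slot — that's 2.

2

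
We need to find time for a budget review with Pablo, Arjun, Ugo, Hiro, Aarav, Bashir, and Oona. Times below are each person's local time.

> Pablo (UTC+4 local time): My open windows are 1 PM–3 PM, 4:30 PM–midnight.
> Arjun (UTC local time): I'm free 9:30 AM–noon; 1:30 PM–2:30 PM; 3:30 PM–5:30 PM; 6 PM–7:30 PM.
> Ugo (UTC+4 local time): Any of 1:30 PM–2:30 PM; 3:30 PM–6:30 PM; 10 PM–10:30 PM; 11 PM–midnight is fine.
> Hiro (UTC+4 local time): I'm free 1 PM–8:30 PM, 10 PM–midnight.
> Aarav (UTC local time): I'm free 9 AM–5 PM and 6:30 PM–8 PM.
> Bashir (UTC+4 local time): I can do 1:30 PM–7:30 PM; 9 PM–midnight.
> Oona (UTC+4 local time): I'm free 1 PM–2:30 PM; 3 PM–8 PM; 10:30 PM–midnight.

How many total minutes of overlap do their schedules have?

150

Pablo in UTC: 09:00-11:00, 12:30-20:00 (subtract 4h to convert from UTC+4).
Arjun in UTC: 09:30-12:00, 13:30-14:30, 15:30-17:30, 18:00-19:30.
Ugo in UTC: 09:30-10:30, 11:30-14:30, 18:00-18:30, 19:00-20:00 (subtract 4h to convert from UTC+4).
Hiro in UTC: 09:00-16:30, 18:00-20:00 (subtract 4h to convert from UTC+4).
Aarav in UTC: 09:00-17:00, 18:30-20:00.
Bashir in UTC: 09:30-15:30, 17:00-20:00 (subtract 4h to convert from UTC+4).
Oona in UTC: 09:00-10:30, 11:00-16:00, 18:30-20:00 (subtract 4h to convert from UTC+4).
Pablo ∩ Arjun: 09:30-11:00, 13:30-14:30, 15:30-17:30, 18:00-19:30.
Pablo ∩ Arjun ∩ Ugo: 09:30-10:30, 13:30-14:30, 18:00-18:30, 19:00-19:30.
Pablo ∩ Arjun ∩ Ugo ∩ Hiro: 09:30-10:30, 13:30-14:30, 18:00-18:30, 19:00-19:30.
Pablo ∩ Arjun ∩ Ugo ∩ Hiro ∩ Aarav: 09:30-10:30, 13:30-14:30, 19:00-19:30.
Pablo ∩ Arjun ∩ Ugo ∩ Hiro ∩ Aarav ∩ Bashir: 09:30-10:30, 13:30-14:30, 19:00-19:30.
Pablo ∩ Arjun ∩ Ugo ∩ Hiro ∩ Aarav ∩ Bashir ∩ Oona: 09:30-10:30, 13:30-14:30, 19:00-19:30.
Summing the common windows: 60 + 60 + 30 = 150 minutes.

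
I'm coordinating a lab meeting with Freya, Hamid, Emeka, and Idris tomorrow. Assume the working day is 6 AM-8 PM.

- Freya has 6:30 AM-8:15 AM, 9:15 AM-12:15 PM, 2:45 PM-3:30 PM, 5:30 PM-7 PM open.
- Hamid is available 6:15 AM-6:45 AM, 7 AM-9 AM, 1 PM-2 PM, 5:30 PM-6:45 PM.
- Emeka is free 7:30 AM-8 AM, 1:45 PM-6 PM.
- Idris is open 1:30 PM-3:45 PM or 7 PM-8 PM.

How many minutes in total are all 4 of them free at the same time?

0

Freya ∩ Hamid: 06:30-06:45, 07:00-08:15, 17:30-18:45.
Freya ∩ Hamid ∩ Emeka: 07:30-08:00, 17:30-18:00.
Freya ∩ Hamid ∩ Emeka ∩ Idris: ∅.
There is no time when everyone is free.
There is no common window, so the total is 0 minutes.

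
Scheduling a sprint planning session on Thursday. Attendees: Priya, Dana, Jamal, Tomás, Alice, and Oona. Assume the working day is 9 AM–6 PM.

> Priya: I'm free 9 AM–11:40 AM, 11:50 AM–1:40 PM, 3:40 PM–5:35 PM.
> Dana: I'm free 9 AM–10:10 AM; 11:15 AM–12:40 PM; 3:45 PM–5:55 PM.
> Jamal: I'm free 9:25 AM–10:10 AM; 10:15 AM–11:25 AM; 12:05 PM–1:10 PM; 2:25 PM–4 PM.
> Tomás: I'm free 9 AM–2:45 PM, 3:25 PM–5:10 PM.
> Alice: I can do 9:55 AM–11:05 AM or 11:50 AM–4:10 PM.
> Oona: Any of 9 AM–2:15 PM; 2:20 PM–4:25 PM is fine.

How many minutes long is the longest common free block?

35

Priya ∩ Dana: 09:00-10:10, 11:15-11:40, 11:50-12:40, 15:45-17:35.
Priya ∩ Dana ∩ Jamal: 09:25-10:10, 11:15-11:25, 12:05-12:40, 15:45-16:00.
Priya ∩ Dana ∩ Jamal ∩ Tomás: 09:25-10:10, 11:15-11:25, 12:05-12:40, 15:45-16:00.
Priya ∩ Dana ∩ Jamal ∩ Tomás ∩ Alice: 09:55-10:10, 12:05-12:40, 15:45-16:00.
Priya ∩ Dana ∩ Jamal ∩ Tomás ∩ Alice ∩ Oona: 09:55-10:10, 12:05-12:40, 15:45-16:00.
Those are the intersection windows.
The longest is 12:05-12:40 at 35 minutes.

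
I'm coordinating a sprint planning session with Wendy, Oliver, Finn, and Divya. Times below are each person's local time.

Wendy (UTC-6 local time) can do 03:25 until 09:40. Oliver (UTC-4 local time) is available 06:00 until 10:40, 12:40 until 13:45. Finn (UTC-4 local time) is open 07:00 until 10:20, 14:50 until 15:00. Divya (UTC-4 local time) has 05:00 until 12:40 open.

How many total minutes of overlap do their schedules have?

Wendy in UTC: 09:25-15:40 (add 6h to convert from UTC-6).
Oliver in UTC: 10:00-14:40, 16:40-17:45 (add 4h to convert from UTC-4).
Finn in UTC: 11:00-14:20, 18:50-19:00 (add 4h to convert from UTC-4).
Divya in UTC: 09:00-16:40 (add 4h to convert from UTC-4).
Wendy ∩ Oliver: 10:00-14:40.
Wendy ∩ Oliver ∩ Finn: 11:00-14:20.
Wendy ∩ Oliver ∩ Finn ∩ Divya: 11:00-14:20.
That's a single block of 200 minutes.

200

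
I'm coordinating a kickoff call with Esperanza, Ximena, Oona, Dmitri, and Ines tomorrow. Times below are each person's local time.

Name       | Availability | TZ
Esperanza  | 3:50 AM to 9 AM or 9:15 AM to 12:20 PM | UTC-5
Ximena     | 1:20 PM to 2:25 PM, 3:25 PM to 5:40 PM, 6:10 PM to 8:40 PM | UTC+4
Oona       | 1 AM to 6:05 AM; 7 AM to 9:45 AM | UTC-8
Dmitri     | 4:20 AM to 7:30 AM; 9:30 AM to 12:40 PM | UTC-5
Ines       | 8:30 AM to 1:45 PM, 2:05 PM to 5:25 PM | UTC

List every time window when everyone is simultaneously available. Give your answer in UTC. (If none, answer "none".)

Esperanza in UTC: 08:50-14:00, 14:15-17:20 (add 5h to convert from UTC-5).
Ximena in UTC: 09:20-10:25, 11:25-13:40, 14:10-16:40 (subtract 4h to convert from UTC+4).
Oona in UTC: 09:00-14:05, 15:00-17:45 (add 8h to convert from UTC-8).
Dmitri in UTC: 09:20-12:30, 14:30-17:40 (add 5h to convert from UTC-5).
Ines in UTC: 08:30-13:45, 14:05-17:25.
Esperanza ∩ Ximena: 09:20-10:25, 11:25-13:40, 14:15-16:40.
Esperanza ∩ Ximena ∩ Oona: 09:20-10:25, 11:25-13:40, 15:00-16:40.
Esperanza ∩ Ximena ∩ Oona ∩ Dmitri: 09:20-10:25, 11:25-12:30, 15:00-16:40.
Esperanza ∩ Ximena ∩ Oona ∩ Dmitri ∩ Ines: 09:20-10:25, 11:25-12:30, 15:00-16:40.

09:20-10:25, 11:25-12:30, 15:00-16:40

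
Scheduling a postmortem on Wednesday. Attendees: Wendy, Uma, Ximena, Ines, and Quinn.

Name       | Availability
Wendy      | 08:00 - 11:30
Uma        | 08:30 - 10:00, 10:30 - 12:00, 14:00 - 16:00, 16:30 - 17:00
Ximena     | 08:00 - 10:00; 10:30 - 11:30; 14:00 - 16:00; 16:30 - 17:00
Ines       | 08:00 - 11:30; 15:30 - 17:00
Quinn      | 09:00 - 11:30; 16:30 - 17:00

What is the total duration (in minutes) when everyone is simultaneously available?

Wendy ∩ Uma: 08:30-10:00, 10:30-11:30.
Wendy ∩ Uma ∩ Ximena: 08:30-10:00, 10:30-11:30.
Wendy ∩ Uma ∩ Ximena ∩ Ines: 08:30-10:00, 10:30-11:30.
Wendy ∩ Uma ∩ Ximena ∩ Ines ∩ Quinn: 09:00-10:00, 10:30-11:30.
Those are the intersection windows.
Summing the common windows: 60 + 60 = 120 minutes.

120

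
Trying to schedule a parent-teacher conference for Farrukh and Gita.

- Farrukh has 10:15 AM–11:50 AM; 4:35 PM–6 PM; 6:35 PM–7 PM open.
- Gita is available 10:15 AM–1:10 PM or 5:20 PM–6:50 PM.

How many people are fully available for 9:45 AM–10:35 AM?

nobody can make the full 09:45-10:35 slot — that's 0.

0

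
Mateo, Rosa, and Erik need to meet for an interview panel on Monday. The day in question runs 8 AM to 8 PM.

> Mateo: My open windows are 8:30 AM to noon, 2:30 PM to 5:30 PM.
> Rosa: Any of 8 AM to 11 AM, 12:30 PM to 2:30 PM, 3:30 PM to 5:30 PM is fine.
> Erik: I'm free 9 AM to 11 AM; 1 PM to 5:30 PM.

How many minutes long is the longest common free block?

Mateo ∩ Rosa: 08:30-11:00, 15:30-17:30.
Mateo ∩ Rosa ∩ Erik: 09:00-11:00, 15:30-17:30.
The longest is 09:00-11:00 at 120 minutes.

120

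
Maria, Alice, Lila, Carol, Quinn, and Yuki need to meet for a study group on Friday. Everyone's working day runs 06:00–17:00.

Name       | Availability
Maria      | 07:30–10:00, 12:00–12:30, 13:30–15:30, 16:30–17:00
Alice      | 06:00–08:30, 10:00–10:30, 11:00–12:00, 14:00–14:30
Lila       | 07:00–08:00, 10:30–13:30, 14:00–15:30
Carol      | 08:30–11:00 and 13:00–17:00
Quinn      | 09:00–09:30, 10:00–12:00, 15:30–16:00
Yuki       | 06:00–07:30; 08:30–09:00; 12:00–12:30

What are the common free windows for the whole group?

none

Maria ∩ Alice: 07:30-08:30, 14:00-14:30.
Maria ∩ Alice ∩ Lila: 07:30-08:00, 14:00-14:30.
Maria ∩ Alice ∩ Lila ∩ Carol: 14:00-14:30.
Maria ∩ Alice ∩ Lila ∩ Carol ∩ Quinn: ∅.
Maria ∩ Alice ∩ Lila ∩ Carol ∩ Quinn ∩ Yuki: ∅.
There is no time when everyone is free.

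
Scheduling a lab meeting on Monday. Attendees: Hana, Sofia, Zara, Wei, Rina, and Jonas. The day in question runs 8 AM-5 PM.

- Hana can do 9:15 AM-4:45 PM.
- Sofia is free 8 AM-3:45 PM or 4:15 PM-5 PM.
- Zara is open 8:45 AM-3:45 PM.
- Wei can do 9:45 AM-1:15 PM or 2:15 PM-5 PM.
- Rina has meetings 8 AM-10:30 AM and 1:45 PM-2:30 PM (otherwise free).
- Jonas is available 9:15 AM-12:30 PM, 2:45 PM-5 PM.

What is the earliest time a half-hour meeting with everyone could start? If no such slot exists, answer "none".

10:30

Hana free: 09:15-16:45.
Sofia free: 08:00-15:45, 16:15-17:00.
Zara free: 08:45-15:45.
Wei free: 09:45-13:15, 14:15-17:00.
Rina free: 10:30-13:45, 14:30-17:00 (invert busy blocks within the working day).
Jonas free: 09:15-12:30, 14:45-17:00.
Hana ∩ Sofia: 09:15-15:45, 16:15-16:45.
Hana ∩ Sofia ∩ Zara: 09:15-15:45.
Hana ∩ Sofia ∩ Zara ∩ Wei: 09:45-13:15, 14:15-15:45.
Hana ∩ Sofia ∩ Zara ∩ Wei ∩ Rina: 10:30-13:15, 14:30-15:45.
Hana ∩ Sofia ∩ Zara ∩ Wei ∩ Rina ∩ Jonas: 10:30-12:30, 14:45-15:45.
So the common availability across everyone is 10:30-12:30, 14:45-15:45.
The first common window of at least 30 minutes is 10:30-12:30, so the earliest start is 10:30.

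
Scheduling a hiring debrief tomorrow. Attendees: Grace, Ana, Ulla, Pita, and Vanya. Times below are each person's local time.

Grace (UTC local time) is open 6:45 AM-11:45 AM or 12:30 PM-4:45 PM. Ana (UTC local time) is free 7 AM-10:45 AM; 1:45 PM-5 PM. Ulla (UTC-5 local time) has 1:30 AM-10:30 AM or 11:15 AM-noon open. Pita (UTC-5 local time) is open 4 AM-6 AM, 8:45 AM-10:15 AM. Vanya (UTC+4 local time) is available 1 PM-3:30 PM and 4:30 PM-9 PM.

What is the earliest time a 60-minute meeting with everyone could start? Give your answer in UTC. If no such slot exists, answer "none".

09:00

Grace in UTC: 06:45-11:45, 12:30-16:45.
Ana in UTC: 07:00-10:45, 13:45-17:00.
Ulla in UTC: 06:30-15:30, 16:15-17:00 (add 5h to convert from UTC-5).
Pita in UTC: 09:00-11:00, 13:45-15:15 (add 5h to convert from UTC-5).
Vanya in UTC: 09:00-11:30, 12:30-17:00 (subtract 4h to convert from UTC+4).
Grace ∩ Ana: 07:00-10:45, 13:45-16:45.
Grace ∩ Ana ∩ Ulla: 07:00-10:45, 13:45-15:30, 16:15-16:45.
Grace ∩ Ana ∩ Ulla ∩ Pita: 09:00-10:45, 13:45-15:15.
Grace ∩ Ana ∩ Ulla ∩ Pita ∩ Vanya: 09:00-10:45, 13:45-15:15.
So the common availability across everyone is 09:00-10:45, 13:45-15:15.
The first common window of at least 60 minutes is 09:00-10:45, so the earliest start is 09:00.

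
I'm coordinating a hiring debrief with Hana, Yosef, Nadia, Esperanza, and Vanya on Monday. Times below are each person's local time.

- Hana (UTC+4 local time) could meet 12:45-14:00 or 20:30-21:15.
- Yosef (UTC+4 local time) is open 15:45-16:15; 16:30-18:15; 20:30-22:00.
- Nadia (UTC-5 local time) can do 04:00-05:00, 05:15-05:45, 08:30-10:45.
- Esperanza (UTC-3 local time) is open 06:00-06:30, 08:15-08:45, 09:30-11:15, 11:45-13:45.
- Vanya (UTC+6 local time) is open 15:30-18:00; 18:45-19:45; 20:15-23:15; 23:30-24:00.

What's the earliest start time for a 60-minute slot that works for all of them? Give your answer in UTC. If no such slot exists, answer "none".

Hana in UTC: 08:45-10:00, 16:30-17:15 (subtract 4h to convert from UTC+4).
Yosef in UTC: 11:45-12:15, 12:30-14:15, 16:30-18:00 (subtract 4h to convert from UTC+4).
Nadia in UTC: 09:00-10:00, 10:15-10:45, 13:30-15:45 (add 5h to convert from UTC-5).
Esperanza in UTC: 09:00-09:30, 11:15-11:45, 12:30-14:15, 14:45-16:45 (add 3h to convert from UTC-3).
Vanya in UTC: 09:30-12:00, 12:45-13:45, 14:15-17:15, 17:30-18:00 (subtract 6h to convert from UTC+6).
Hana ∩ Yosef: 16:30-17:15.
Hana ∩ Yosef ∩ Nadia: ∅.
Hana ∩ Yosef ∩ Nadia ∩ Esperanza: ∅.
Hana ∩ Yosef ∩ Nadia ∩ Esperanza ∩ Vanya: ∅.
There is no time when everyone is free.
No common window is at least 60 minutes long.

none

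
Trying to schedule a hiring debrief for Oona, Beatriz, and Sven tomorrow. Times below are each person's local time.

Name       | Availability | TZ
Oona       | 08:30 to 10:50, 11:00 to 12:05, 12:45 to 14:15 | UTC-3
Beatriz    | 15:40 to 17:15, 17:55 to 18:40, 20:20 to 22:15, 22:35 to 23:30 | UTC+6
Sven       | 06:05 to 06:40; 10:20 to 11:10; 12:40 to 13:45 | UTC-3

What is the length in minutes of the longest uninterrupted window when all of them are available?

Oona in UTC: 11:30-13:50, 14:00-15:05, 15:45-17:15 (add 3h to convert from UTC-3).
Beatriz in UTC: 09:40-11:15, 11:55-12:40, 14:20-16:15, 16:35-17:30 (subtract 6h to convert from UTC+6).
Sven in UTC: 09:05-09:40, 13:20-14:10, 15:40-16:45 (add 3h to convert from UTC-3).
Oona ∩ Beatriz: 11:55-12:40, 14:20-15:05, 15:45-16:15, 16:35-17:15.
Oona ∩ Beatriz ∩ Sven: 15:45-16:15, 16:35-16:45.
The longest is 15:45-16:15 at 30 minutes.

30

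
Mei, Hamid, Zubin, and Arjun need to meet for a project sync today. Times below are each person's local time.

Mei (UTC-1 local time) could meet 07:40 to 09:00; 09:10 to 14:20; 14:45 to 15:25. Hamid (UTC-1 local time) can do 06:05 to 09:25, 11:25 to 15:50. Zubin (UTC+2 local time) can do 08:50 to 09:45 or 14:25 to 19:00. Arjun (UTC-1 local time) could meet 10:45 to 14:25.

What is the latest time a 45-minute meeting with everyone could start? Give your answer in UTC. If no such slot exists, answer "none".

14:35

Mei in UTC: 08:40-10:00, 10:10-15:20, 15:45-16:25 (add 1h to convert from UTC-1).
Hamid in UTC: 07:05-10:25, 12:25-16:50 (add 1h to convert from UTC-1).
Zubin in UTC: 06:50-07:45, 12:25-17:00 (subtract 2h to convert from UTC+2).
Arjun in UTC: 11:45-15:25 (add 1h to convert from UTC-1).
Mei ∩ Hamid: 08:40-10:00, 10:10-10:25, 12:25-15:20, 15:45-16:25.
Mei ∩ Hamid ∩ Zubin: 12:25-15:20, 15:45-16:25.
Mei ∩ Hamid ∩ Zubin ∩ Arjun: 12:25-15:20.
So the common availability across everyone is 12:25-15:20.
The last common window of at least 45 minutes is 12:25-15:20; a 45-minute meeting can start as late as 14:35 and still end by 15:20.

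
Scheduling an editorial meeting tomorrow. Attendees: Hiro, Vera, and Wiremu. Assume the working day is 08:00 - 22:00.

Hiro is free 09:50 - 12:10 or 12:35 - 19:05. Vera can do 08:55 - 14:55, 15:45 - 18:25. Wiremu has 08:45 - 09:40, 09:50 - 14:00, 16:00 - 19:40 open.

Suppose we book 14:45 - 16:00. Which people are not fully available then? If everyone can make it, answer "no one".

Vera, Wiremu

Hiro: free for 14:45-16:00. Vera: not fully free for 14:45-16:00. Wiremu: not fully free for 14:45-16:00.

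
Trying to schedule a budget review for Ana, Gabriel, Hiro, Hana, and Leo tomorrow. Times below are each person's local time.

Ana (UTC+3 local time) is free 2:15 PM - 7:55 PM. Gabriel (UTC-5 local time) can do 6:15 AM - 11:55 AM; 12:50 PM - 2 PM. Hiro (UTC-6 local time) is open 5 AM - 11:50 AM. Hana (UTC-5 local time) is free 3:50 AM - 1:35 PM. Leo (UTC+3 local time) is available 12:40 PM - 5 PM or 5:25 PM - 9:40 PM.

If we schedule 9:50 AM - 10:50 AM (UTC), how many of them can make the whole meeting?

Ana in UTC: 11:15-16:55 (subtract 3h to convert from UTC+3).
Gabriel in UTC: 11:15-16:55, 17:50-19:00 (add 5h to convert from UTC-5).
Hiro in UTC: 11:00-17:50 (add 6h to convert from UTC-6).
Hana in UTC: 08:50-18:35 (add 5h to convert from UTC-5).
Leo in UTC: 09:40-14:00, 14:25-18:40 (subtract 3h to convert from UTC+3).
Hana and Leo can make the full 09:50-10:50 slot — that's 2.

2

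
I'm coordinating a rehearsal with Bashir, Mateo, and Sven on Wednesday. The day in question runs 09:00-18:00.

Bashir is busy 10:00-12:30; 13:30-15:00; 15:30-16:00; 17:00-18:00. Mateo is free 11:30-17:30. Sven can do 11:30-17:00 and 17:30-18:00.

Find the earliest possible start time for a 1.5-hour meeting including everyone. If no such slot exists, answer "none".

Bashir free: 09:00-10:00, 12:30-13:30, 15:00-15:30, 16:00-17:00 (invert busy blocks within the working day).
Mateo free: 11:30-17:30.
Sven free: 11:30-17:00, 17:30-18:00.
Bashir ∩ Mateo: 12:30-13:30, 15:00-15:30, 16:00-17:00.
Bashir ∩ Mateo ∩ Sven: 12:30-13:30, 15:00-15:30, 16:00-17:00.
So the common availability across everyone is 12:30-13:30, 15:00-15:30, 16:00-17:00.
No common window is at least 90 minutes long.

none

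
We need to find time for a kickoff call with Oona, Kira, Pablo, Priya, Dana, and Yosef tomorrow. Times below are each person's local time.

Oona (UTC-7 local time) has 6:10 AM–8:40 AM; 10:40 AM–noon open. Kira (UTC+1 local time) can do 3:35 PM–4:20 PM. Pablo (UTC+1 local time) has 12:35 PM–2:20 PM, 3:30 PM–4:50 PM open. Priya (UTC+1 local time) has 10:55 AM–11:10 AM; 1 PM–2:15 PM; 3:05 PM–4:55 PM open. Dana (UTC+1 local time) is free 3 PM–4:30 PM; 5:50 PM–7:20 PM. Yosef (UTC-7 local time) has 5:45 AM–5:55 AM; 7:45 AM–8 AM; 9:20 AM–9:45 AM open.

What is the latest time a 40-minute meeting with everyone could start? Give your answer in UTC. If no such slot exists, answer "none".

none

Oona in UTC: 13:10-15:40, 17:40-19:00 (add 7h to convert from UTC-7).
Kira in UTC: 14:35-15:20 (subtract 1h to convert from UTC+1).
Pablo in UTC: 11:35-13:20, 14:30-15:50 (subtract 1h to convert from UTC+1).
Priya in UTC: 09:55-10:10, 12:00-13:15, 14:05-15:55 (subtract 1h to convert from UTC+1).
Dana in UTC: 14:00-15:30, 16:50-18:20 (subtract 1h to convert from UTC+1).
Yosef in UTC: 12:45-12:55, 14:45-15:00, 16:20-16:45 (add 7h to convert from UTC-7).
Oona ∩ Kira: 14:35-15:20.
Oona ∩ Kira ∩ Pablo: 14:35-15:20.
Oona ∩ Kira ∩ Pablo ∩ Priya: 14:35-15:20.
Oona ∩ Kira ∩ Pablo ∩ Priya ∩ Dana: 14:35-15:20.
Oona ∩ Kira ∩ Pablo ∩ Priya ∩ Dana ∩ Yosef: 14:45-15:00.
No common window is at least 40 minutes long.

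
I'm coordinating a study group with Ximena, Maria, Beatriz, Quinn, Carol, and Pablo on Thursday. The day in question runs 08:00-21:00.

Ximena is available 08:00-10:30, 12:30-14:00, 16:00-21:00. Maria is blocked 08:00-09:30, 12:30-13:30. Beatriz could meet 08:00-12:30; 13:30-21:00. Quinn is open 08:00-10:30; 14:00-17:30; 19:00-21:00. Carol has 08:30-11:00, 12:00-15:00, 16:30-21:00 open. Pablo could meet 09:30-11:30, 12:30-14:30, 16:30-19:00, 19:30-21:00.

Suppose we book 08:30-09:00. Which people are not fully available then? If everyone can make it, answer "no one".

Maria, Pablo

Ximena free: 08:00-10:30, 12:30-14:00, 16:00-21:00.
Maria free: 09:30-12:30, 13:30-21:00 (invert busy blocks within the working day).
Beatriz free: 08:00-12:30, 13:30-21:00.
Quinn free: 08:00-10:30, 14:00-17:30, 19:00-21:00.
Carol free: 08:30-11:00, 12:00-15:00, 16:30-21:00.
Pablo free: 09:30-11:30, 12:30-14:30, 16:30-19:00, 19:30-21:00.
Ximena: free for 08:30-09:00. Maria: not fully free for 08:30-09:00. Beatriz: free for 08:30-09:00. Quinn: free for 08:30-09:00. Carol: free for 08:30-09:00. Pablo: not fully free for 08:30-09:00.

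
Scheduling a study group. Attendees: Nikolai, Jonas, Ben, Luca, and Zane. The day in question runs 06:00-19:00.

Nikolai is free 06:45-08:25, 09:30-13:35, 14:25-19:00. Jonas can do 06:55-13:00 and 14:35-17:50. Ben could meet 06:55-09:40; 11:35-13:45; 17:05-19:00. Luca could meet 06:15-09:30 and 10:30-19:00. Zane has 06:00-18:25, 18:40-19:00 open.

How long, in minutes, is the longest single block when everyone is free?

Nikolai ∩ Jonas: 06:55-08:25, 09:30-13:00, 14:35-17:50.
Nikolai ∩ Jonas ∩ Ben: 06:55-08:25, 09:30-09:40, 11:35-13:00, 17:05-17:50.
Nikolai ∩ Jonas ∩ Ben ∩ Luca: 06:55-08:25, 11:35-13:00, 17:05-17:50.
Nikolai ∩ Jonas ∩ Ben ∩ Luca ∩ Zane: 06:55-08:25, 11:35-13:00, 17:05-17:50.
The longest is 06:55-08:25 at 90 minutes.

90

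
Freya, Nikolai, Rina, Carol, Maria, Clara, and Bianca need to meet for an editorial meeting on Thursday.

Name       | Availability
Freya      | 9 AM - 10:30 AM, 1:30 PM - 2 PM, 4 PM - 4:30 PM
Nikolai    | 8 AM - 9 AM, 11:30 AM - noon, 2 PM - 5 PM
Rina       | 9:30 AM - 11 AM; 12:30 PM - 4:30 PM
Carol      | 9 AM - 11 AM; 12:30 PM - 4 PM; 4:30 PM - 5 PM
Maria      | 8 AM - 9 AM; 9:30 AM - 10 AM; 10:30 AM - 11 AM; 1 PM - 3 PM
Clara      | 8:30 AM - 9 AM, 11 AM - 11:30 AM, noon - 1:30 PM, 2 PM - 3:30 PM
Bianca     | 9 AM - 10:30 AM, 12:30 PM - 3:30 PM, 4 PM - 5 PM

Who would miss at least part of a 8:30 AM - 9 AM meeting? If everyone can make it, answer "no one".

Freya: not fully free for 08:30-09:00. Nikolai: free for 08:30-09:00. Rina: not fully free for 08:30-09:00. Carol: not fully free for 08:30-09:00. Maria: free for 08:30-09:00. Clara: free for 08:30-09:00. Bianca: not fully free for 08:30-09:00.

Bianca, Carol, Freya, Rina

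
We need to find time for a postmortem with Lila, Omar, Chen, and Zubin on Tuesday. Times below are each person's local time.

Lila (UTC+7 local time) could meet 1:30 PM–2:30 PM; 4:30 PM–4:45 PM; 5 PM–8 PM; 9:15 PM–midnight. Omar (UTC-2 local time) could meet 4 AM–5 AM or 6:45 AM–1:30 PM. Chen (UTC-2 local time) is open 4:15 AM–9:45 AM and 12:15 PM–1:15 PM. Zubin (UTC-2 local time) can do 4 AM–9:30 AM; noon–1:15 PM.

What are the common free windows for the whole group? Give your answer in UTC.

06:30-07:00, 09:30-09:45, 10:00-11:30, 14:15-15:15

Lila in UTC: 06:30-07:30, 09:30-09:45, 10:00-13:00, 14:15-17:00 (subtract 7h to convert from UTC+7).
Omar in UTC: 06:00-07:00, 08:45-15:30 (add 2h to convert from UTC-2).
Chen in UTC: 06:15-11:45, 14:15-15:15 (add 2h to convert from UTC-2).
Zubin in UTC: 06:00-11:30, 14:00-15:15 (add 2h to convert from UTC-2).
Lila ∩ Omar: 06:30-07:00, 09:30-09:45, 10:00-13:00, 14:15-15:30.
Lila ∩ Omar ∩ Chen: 06:30-07:00, 09:30-09:45, 10:00-11:45, 14:15-15:15.
Lila ∩ Omar ∩ Chen ∩ Zubin: 06:30-07:00, 09:30-09:45, 10:00-11:30, 14:15-15:15.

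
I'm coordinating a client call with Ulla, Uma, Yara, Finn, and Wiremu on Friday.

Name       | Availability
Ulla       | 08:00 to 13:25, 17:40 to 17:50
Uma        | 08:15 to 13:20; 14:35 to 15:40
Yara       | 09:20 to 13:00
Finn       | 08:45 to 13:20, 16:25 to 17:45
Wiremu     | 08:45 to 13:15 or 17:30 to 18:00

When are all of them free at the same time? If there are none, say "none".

09:20-13:00

Ulla ∩ Uma: 08:15-13:20.
Ulla ∩ Uma ∩ Yara: 09:20-13:00.
Ulla ∩ Uma ∩ Yara ∩ Finn: 09:20-13:00.
Ulla ∩ Uma ∩ Yara ∩ Finn ∩ Wiremu: 09:20-13:00.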